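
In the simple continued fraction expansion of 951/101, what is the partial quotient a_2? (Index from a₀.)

951 = 9·101 + 42   →  a_0 = 9
101 = 2·42 + 17   →  a_1 = 2
42 = 2·17 + 8   →  a_2 = 2

2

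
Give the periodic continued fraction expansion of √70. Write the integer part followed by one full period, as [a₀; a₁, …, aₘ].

a₀ = ⌊√70⌋ = 8.
With m₀=0, d₀=1 and mₖ₊₁ = dₖaₖ − mₖ, dₖ₊₁ = (n − mₖ₊₁²)/dₖ, aₖ₊₁ = ⌊(a₀+mₖ₊₁)/dₖ₊₁⌋:
  k=1: m=8, d=6, a=2
  k=2: m=4, d=9, a=1
  k=3: m=5, d=5, a=2
  k=4: m=5, d=9, a=1
  k=5: m=4, d=6, a=2
  k=6: m=8, d=1, a=16
d=1 and a=2a₀=16 at k=6, so the next step gives (m, d) = (8, 6) again — its k=1 value — and the period has length 6.

[8; 2, 1, 2, 1, 2, 16]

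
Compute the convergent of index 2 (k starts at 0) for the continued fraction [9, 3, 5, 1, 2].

Using pₖ = aₖpₖ₋₁ + pₖ₋₂, qₖ = aₖqₖ₋₁ + qₖ₋₂ (with p₋₁=1, p₋₂=0, q₋₁=0, q₋₂=1):
  k=0: a=9, p=9, q=1
  k=1: a=3, p=28, q=3
  k=2: a=5, p=149, q=16

149/16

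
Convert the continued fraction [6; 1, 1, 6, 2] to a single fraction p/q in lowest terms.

183/28

Using pₖ = aₖpₖ₋₁ + pₖ₋₂ and qₖ = aₖqₖ₋₁ + qₖ₋₂:
  k=0: a=6, p=6, q=1
  k=1: a=1, p=7, q=1
  k=2: a=1, p=13, q=2
  k=3: a=6, p=85, q=13
  k=4: a=2, p=183, q=28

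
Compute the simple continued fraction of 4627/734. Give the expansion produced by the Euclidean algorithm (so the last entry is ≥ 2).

[6; 3, 3, 2, 3, 9]

4627 = 6*734 + 223
734 = 3*223 + 65
223 = 3*65 + 28
65 = 2*28 + 9
28 = 3*9 + 1
9 = 9*1 + 0  (stop)
So 4627/734 = [6; 3, 3, 2, 3, 9].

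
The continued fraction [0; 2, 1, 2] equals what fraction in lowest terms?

3/8

Using pₖ = aₖpₖ₋₁ + pₖ₋₂ and qₖ = aₖqₖ₋₁ + qₖ₋₂:
  k=0: a=0, p=0, q=1
  k=1: a=2, p=1, q=2
  k=2: a=1, p=1, q=3
  k=3: a=2, p=3, q=8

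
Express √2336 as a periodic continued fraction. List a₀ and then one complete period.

a₀ = ⌊√2336⌋ = 48.
With m₀=0, d₀=1 and mₖ₊₁ = dₖaₖ − mₖ, dₖ₊₁ = (n − mₖ₊₁²)/dₖ, aₖ₊₁ = ⌊(a₀+mₖ₊₁)/dₖ₊₁⌋:
  k=1: m=48, d=32, a=3
  k=2: m=48, d=1, a=96
d=1 and a=2a₀=96 at k=2, so the next step gives (m, d) = (48, 32) again — its k=1 value — and the period has length 2.

[48; 3, 96]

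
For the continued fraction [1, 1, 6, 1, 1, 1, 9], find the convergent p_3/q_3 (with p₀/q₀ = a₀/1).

Using pₖ = aₖpₖ₋₁ + pₖ₋₂, qₖ = aₖqₖ₋₁ + qₖ₋₂ (with p₋₁=1, p₋₂=0, q₋₁=0, q₋₂=1):
  k=0: a=1, p=1, q=1
  k=1: a=1, p=2, q=1
  k=2: a=6, p=13, q=7
  k=3: a=1, p=15, q=8

15/8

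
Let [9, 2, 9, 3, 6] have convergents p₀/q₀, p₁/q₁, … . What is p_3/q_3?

559/59

Using pₖ = aₖpₖ₋₁ + pₖ₋₂, qₖ = aₖqₖ₋₁ + qₖ₋₂ (with p₋₁=1, p₋₂=0, q₋₁=0, q₋₂=1):
  k=0: a=9, p=9, q=1
  k=1: a=2, p=19, q=2
  k=2: a=9, p=180, q=19
  k=3: a=3, p=559, q=59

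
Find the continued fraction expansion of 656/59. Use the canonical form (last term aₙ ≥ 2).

656 = 11×59 + 7
59 = 8×7 + 3
7 = 2×3 + 1
3 = 3×1 + 0  (stop)
So 656/59 = [11; 8, 2, 3].

[11; 8, 2, 3]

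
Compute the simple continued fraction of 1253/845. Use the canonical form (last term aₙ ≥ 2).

1253 = 1×845 + 408
845 = 2×408 + 29
408 = 14×29 + 2
29 = 14×2 + 1
2 = 2×1 + 0  (stop)
So 1253/845 = [1; 2, 14, 14, 2].

[1; 2, 14, 14, 2]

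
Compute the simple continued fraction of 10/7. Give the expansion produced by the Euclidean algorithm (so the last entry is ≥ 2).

[1; 2, 3]

10 = 1×7 + 3
7 = 2×3 + 1
3 = 3×1 + 0  (stop)
So 10/7 = [1; 2, 3].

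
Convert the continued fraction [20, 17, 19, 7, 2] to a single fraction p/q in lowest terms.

Using pₖ = aₖpₖ₋₁ + pₖ₋₂ and qₖ = aₖqₖ₋₁ + qₖ₋₂:
  k=0: a=20, p=20, q=1
  k=1: a=17, p=341, q=17
  k=2: a=19, p=6499, q=324
  k=3: a=7, p=45834, q=2285
  k=4: a=2, p=98167, q=4894

98167/4894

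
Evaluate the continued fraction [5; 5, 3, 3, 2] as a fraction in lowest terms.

633/122

Fold from the inside: start with 2/1.
  3 + 1/2 = 7/2
  3 + 2/7 = 23/7
  5 + 7/23 = 122/23
  5 + 23/122 = 633/122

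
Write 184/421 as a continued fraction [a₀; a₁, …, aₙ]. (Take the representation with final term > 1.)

184 = 0×421 + 184
421 = 2×184 + 53
184 = 3×53 + 25
53 = 2×25 + 3
25 = 8×3 + 1
3 = 3×1 + 0  (stop)
So 184/421 = [0; 2, 3, 2, 8, 3].

[0; 2, 3, 2, 8, 3]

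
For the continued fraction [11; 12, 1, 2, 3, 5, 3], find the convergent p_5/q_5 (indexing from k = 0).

7456/673

Using pₖ = aₖpₖ₋₁ + pₖ₋₂, qₖ = aₖqₖ₋₁ + qₖ₋₂ (with p₋₁=1, p₋₂=0, q₋₁=0, q₋₂=1):
  k=0: a=11, p=11, q=1
  k=1: a=12, p=133, q=12
  k=2: a=1, p=144, q=13
  k=3: a=2, p=421, q=38
  k=4: a=3, p=1407, q=127
  k=5: a=5, p=7456, q=673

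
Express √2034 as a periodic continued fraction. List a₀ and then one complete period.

[45; 10, 90]

a₀ = ⌊√2034⌋ = 45.
With m₀=0, d₀=1 and mₖ₊₁ = dₖaₖ − mₖ, dₖ₊₁ = (n − mₖ₊₁²)/dₖ, aₖ₊₁ = ⌊(a₀+mₖ₊₁)/dₖ₊₁⌋:
  k=1: m=45, d=9, a=10
  k=2: m=45, d=1, a=90
d=1 and a=2a₀=90 at k=2, so the next step gives (m, d) = (45, 9) again — its k=1 value — and the period has length 2.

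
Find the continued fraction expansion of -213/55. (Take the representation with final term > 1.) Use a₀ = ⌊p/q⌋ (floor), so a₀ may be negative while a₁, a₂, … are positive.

-213 = -4×55 + 7
55 = 7×7 + 6
7 = 1×6 + 1
6 = 6×1 + 0  (stop)
So -213/55 = [-4; 7, 1, 6].

[-4; 7, 1, 6]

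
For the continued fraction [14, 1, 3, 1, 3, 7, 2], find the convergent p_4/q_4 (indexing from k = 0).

Using pₖ = aₖpₖ₋₁ + pₖ₋₂, qₖ = aₖqₖ₋₁ + qₖ₋₂ (with p₋₁=1, p₋₂=0, q₋₁=0, q₋₂=1):
  k=0: a=14, p=14, q=1
  k=1: a=1, p=15, q=1
  k=2: a=3, p=59, q=4
  k=3: a=1, p=74, q=5
  k=4: a=3, p=281, q=19

281/19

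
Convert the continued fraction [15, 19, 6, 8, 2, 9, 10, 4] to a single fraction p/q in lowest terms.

Using pₖ = aₖpₖ₋₁ + pₖ₋₂ and qₖ = aₖqₖ₋₁ + qₖ₋₂:
  k=0: a=15, p=15, q=1
  k=1: a=19, p=286, q=19
  k=2: a=6, p=1731, q=115
  k=3: a=8, p=14134, q=939
  k=4: a=2, p=29999, q=1993
  k=5: a=9, p=284125, q=18876
  k=6: a=10, p=2871249, q=190753
  k=7: a=4, p=11769121, q=781888

11769121/781888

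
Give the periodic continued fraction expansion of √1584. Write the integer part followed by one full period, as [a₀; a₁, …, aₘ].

a₀ = ⌊√1584⌋ = 39.
With m₀=0, d₀=1 and mₖ₊₁ = dₖaₖ − mₖ, dₖ₊₁ = (n − mₖ₊₁²)/dₖ, aₖ₊₁ = ⌊(a₀+mₖ₊₁)/dₖ₊₁⌋:
  k=1: m=39, d=63, a=1
  k=2: m=24, d=16, a=3
  k=3: m=24, d=63, a=1
  k=4: m=39, d=1, a=78
d=1 and a=2a₀=78 at k=4, so the next step gives (m, d) = (39, 63) again — its k=1 value — and the period has length 4.

[39; 1, 3, 1, 78]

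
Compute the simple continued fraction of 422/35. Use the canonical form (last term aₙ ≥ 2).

422 = 12·35 + 2
35 = 17·2 + 1
2 = 2·1 + 0  (stop)
So 422/35 = [12; 17, 2].

[12; 17, 2]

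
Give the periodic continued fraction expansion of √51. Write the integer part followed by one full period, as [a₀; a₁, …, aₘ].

[7; 7, 14]

a₀ = ⌊√51⌋ = 7.
With m₀=0, d₀=1 and mₖ₊₁ = dₖaₖ − mₖ, dₖ₊₁ = (n − mₖ₊₁²)/dₖ, aₖ₊₁ = ⌊(a₀+mₖ₊₁)/dₖ₊₁⌋:
  k=1: m=7, d=2, a=7
  k=2: m=7, d=1, a=14
d=1 and a=2a₀=14 at k=2, so the next step gives (m, d) = (7, 2) again — its k=1 value — and the period has length 2.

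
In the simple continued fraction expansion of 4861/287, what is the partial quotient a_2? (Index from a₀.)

14

4861 = 16·287 + 269   →  a_0 = 16
287 = 1·269 + 18   →  a_1 = 1
269 = 14·18 + 17   →  a_2 = 14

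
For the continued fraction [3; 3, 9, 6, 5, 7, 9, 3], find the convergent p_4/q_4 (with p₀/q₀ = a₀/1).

Using pₖ = aₖpₖ₋₁ + pₖ₋₂, qₖ = aₖqₖ₋₁ + qₖ₋₂ (with p₋₁=1, p₋₂=0, q₋₁=0, q₋₂=1):
  k=0: a=3, p=3, q=1
  k=1: a=3, p=10, q=3
  k=2: a=9, p=93, q=28
  k=3: a=6, p=568, q=171
  k=4: a=5, p=2933, q=883

2933/883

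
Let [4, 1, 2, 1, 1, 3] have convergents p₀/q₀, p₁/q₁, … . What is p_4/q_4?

33/7

Using pₖ = aₖpₖ₋₁ + pₖ₋₂, qₖ = aₖqₖ₋₁ + qₖ₋₂ (with p₋₁=1, p₋₂=0, q₋₁=0, q₋₂=1):
  k=0: a=4, p=4, q=1
  k=1: a=1, p=5, q=1
  k=2: a=2, p=14, q=3
  k=3: a=1, p=19, q=4
  k=4: a=1, p=33, q=7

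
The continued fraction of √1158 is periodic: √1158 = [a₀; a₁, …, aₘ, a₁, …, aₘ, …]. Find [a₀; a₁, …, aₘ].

a₀ = ⌊√1158⌋ = 34.
With m₀=0, d₀=1 and mₖ₊₁ = dₖaₖ − mₖ, dₖ₊₁ = (n − mₖ₊₁²)/dₖ, aₖ₊₁ = ⌊(a₀+mₖ₊₁)/dₖ₊₁⌋:
  k=1: m=34, d=2, a=34
  k=2: m=34, d=1, a=68
d=1 and a=2a₀=68 at k=2, so the next step gives (m, d) = (34, 2) again — its k=1 value — and the period has length 2.

[34; 34, 68]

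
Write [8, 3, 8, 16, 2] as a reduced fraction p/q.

Using pₖ = aₖpₖ₋₁ + pₖ₋₂ and qₖ = aₖqₖ₋₁ + qₖ₋₂:
  k=0: a=8, p=8, q=1
  k=1: a=3, p=25, q=3
  k=2: a=8, p=208, q=25
  k=3: a=16, p=3353, q=403
  k=4: a=2, p=6914, q=831

6914/831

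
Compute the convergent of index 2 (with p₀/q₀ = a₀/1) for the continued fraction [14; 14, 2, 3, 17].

408/29

Using pₖ = aₖpₖ₋₁ + pₖ₋₂, qₖ = aₖqₖ₋₁ + qₖ₋₂ (with p₋₁=1, p₋₂=0, q₋₁=0, q₋₂=1):
  k=0: a=14, p=14, q=1
  k=1: a=14, p=197, q=14
  k=2: a=2, p=408, q=29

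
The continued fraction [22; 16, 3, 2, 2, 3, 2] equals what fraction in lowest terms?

Using pₖ = aₖpₖ₋₁ + pₖ₋₂ and qₖ = aₖqₖ₋₁ + qₖ₋₂:
  k=0: a=22, p=22, q=1
  k=1: a=16, p=353, q=16
  k=2: a=3, p=1081, q=49
  k=3: a=2, p=2515, q=114
  k=4: a=2, p=6111, q=277
  k=5: a=3, p=20848, q=945
  k=6: a=2, p=47807, q=2167

47807/2167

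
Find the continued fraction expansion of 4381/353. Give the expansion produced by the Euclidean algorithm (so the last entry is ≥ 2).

[12; 2, 2, 3, 3, 6]

4381 = 12*353 + 145
353 = 2*145 + 63
145 = 2*63 + 19
63 = 3*19 + 6
19 = 3*6 + 1
6 = 6*1 + 0  (stop)
So 4381/353 = [12; 2, 2, 3, 3, 6].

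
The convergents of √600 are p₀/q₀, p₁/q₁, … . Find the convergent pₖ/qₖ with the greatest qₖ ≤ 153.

√600 = [24; 2, 48, …] (period length 2).
Convergents:
  p_0/q_0 = 24/1
  p_1/q_1 = 49/2
  p_2/q_2 = 2376/97
  p_3/q_3 = 4801/196
q_2 = 97 ≤ 153 < 196 = q_3, so the answer is 2376/97.

2376/97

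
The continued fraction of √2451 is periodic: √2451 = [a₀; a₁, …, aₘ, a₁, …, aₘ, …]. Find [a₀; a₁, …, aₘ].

a₀ = ⌊√2451⌋ = 49.
With m₀=0, d₀=1 and mₖ₊₁ = dₖaₖ − mₖ, dₖ₊₁ = (n − mₖ₊₁²)/dₖ, aₖ₊₁ = ⌊(a₀+mₖ₊₁)/dₖ₊₁⌋:
  k=1: m=49, d=50, a=1
  k=2: m=1, d=49, a=1
  k=3: m=48, d=3, a=32
  k=4: m=48, d=49, a=1
  k=5: m=1, d=50, a=1
  k=6: m=49, d=1, a=98
d=1 and a=2a₀=98 at k=6, so the next step gives (m, d) = (49, 50) again — its k=1 value — and the period has length 6.

[49; 1, 1, 32, 1, 1, 98]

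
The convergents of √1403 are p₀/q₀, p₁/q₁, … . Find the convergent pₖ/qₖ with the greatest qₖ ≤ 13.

412/11

√1403 = [37; 2, 5, 3, 1, 3, 5, 2, 74, …] (period length 8).
Convergents:
  p_0/q_0 = 37/1
  p_1/q_1 = 75/2
  p_2/q_2 = 412/11
  p_3/q_3 = 1311/35
q_2 = 11 ≤ 13 < 35 = q_3, so the answer is 412/11.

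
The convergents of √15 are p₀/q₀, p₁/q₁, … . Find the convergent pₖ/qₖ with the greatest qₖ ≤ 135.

√15 = [3; 1, 6, …] (period length 2).
Convergents:
  p_0/q_0 = 3/1
  p_1/q_1 = 4/1
  p_2/q_2 = 27/7
  p_3/q_3 = 31/8
  p_4/q_4 = 213/55
  p_5/q_5 = 244/63
  p_6/q_6 = 1677/433
q_5 = 63 ≤ 135 < 433 = q_6, so the answer is 244/63.

244/63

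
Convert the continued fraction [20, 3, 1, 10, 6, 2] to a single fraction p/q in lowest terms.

Fold from the inside: start with 2/1.
  6 + 1/2 = 13/2
  10 + 2/13 = 132/13
  1 + 13/132 = 145/132
  3 + 132/145 = 567/145
  20 + 145/567 = 11485/567

11485/567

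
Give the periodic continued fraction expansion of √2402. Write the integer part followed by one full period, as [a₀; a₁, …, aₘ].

[49; 98]

a₀ = ⌊√2402⌋ = 49.
With m₀=0, d₀=1 and mₖ₊₁ = dₖaₖ − mₖ, dₖ₊₁ = (n − mₖ₊₁²)/dₖ, aₖ₊₁ = ⌊(a₀+mₖ₊₁)/dₖ₊₁⌋:
  k=1: m=49, d=1, a=98
d=1 and a=2a₀=98 at k=1, so the next step gives (m, d) = (49, 1) again — its k=1 value — and the period has length 1.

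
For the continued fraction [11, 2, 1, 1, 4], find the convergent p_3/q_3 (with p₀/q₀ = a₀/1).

57/5

Using pₖ = aₖpₖ₋₁ + pₖ₋₂, qₖ = aₖqₖ₋₁ + qₖ₋₂ (with p₋₁=1, p₋₂=0, q₋₁=0, q₋₂=1):
  k=0: a=11, p=11, q=1
  k=1: a=2, p=23, q=2
  k=2: a=1, p=34, q=3
  k=3: a=1, p=57, q=5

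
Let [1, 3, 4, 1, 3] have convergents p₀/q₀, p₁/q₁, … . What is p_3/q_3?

21/16

Using pₖ = aₖpₖ₋₁ + pₖ₋₂, qₖ = aₖqₖ₋₁ + qₖ₋₂ (with p₋₁=1, p₋₂=0, q₋₁=0, q₋₂=1):
  k=0: a=1, p=1, q=1
  k=1: a=3, p=4, q=3
  k=2: a=4, p=17, q=13
  k=3: a=1, p=21, q=16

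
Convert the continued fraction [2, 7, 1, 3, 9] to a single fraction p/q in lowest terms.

611/287

Using pₖ = aₖpₖ₋₁ + pₖ₋₂ and qₖ = aₖqₖ₋₁ + qₖ₋₂:
  k=0: a=2, p=2, q=1
  k=1: a=7, p=15, q=7
  k=2: a=1, p=17, q=8
  k=3: a=3, p=66, q=31
  k=4: a=9, p=611, q=287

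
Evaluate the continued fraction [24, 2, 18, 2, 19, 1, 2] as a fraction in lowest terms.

112517/4595

Fold from the inside: start with 2/1.
  1 + 1/2 = 3/2
  19 + 2/3 = 59/3
  2 + 3/59 = 121/59
  18 + 59/121 = 2237/121
  2 + 121/2237 = 4595/2237
  24 + 2237/4595 = 112517/4595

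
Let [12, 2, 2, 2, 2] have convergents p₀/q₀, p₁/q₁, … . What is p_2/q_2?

62/5

Using pₖ = aₖpₖ₋₁ + pₖ₋₂, qₖ = aₖqₖ₋₁ + qₖ₋₂ (with p₋₁=1, p₋₂=0, q₋₁=0, q₋₂=1):
  k=0: a=12, p=12, q=1
  k=1: a=2, p=25, q=2
  k=2: a=2, p=62, q=5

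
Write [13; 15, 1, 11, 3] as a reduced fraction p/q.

Fold from the inside: start with 3/1.
  11 + 1/3 = 34/3
  1 + 3/34 = 37/34
  15 + 34/37 = 589/37
  13 + 37/589 = 7694/589

7694/589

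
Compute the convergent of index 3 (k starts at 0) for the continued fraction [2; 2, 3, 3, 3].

56/23

Using pₖ = aₖpₖ₋₁ + pₖ₋₂, qₖ = aₖqₖ₋₁ + qₖ₋₂ (with p₋₁=1, p₋₂=0, q₋₁=0, q₋₂=1):
  k=0: a=2, p=2, q=1
  k=1: a=2, p=5, q=2
  k=2: a=3, p=17, q=7
  k=3: a=3, p=56, q=23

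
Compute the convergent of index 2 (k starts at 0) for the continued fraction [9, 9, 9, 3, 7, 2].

747/82

Using pₖ = aₖpₖ₋₁ + pₖ₋₂, qₖ = aₖqₖ₋₁ + qₖ₋₂ (with p₋₁=1, p₋₂=0, q₋₁=0, q₋₂=1):
  k=0: a=9, p=9, q=1
  k=1: a=9, p=82, q=9
  k=2: a=9, p=747, q=82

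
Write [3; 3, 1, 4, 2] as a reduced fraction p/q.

Fold from the inside: start with 2/1.
  4 + 1/2 = 9/2
  1 + 2/9 = 11/9
  3 + 9/11 = 42/11
  3 + 11/42 = 137/42

137/42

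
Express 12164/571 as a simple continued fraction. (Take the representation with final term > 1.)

12164 = 21·571 + 173
571 = 3·173 + 52
173 = 3·52 + 17
52 = 3·17 + 1
17 = 17·1 + 0  (stop)
So 12164/571 = [21; 3, 3, 3, 17].

[21; 3, 3, 3, 17]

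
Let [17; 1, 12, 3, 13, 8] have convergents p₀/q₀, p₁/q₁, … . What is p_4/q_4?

Using pₖ = aₖpₖ₋₁ + pₖ₋₂, qₖ = aₖqₖ₋₁ + qₖ₋₂ (with p₋₁=1, p₋₂=0, q₋₁=0, q₋₂=1):
  k=0: a=17, p=17, q=1
  k=1: a=1, p=18, q=1
  k=2: a=12, p=233, q=13
  k=3: a=3, p=717, q=40
  k=4: a=13, p=9554, q=533

9554/533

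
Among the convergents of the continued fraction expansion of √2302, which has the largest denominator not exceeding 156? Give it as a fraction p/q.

√2302 = [47; 1, 46, 1, 94, …] (period length 4).
Convergents:
  p_0/q_0 = 47/1
  p_1/q_1 = 48/1
  p_2/q_2 = 2255/47
  p_3/q_3 = 2303/48
  p_4/q_4 = 218737/4559
q_3 = 48 ≤ 156 < 4559 = q_4, so the answer is 2303/48.

2303/48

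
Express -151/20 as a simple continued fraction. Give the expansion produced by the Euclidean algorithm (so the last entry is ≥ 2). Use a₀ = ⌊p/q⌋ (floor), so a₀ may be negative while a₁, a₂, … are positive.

[-8; 2, 4, 2]

-151 = -8×20 + 9
20 = 2×9 + 2
9 = 4×2 + 1
2 = 2×1 + 0  (stop)
So -151/20 = [-8; 2, 4, 2].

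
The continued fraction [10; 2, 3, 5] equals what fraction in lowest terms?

Using pₖ = aₖpₖ₋₁ + pₖ₋₂ and qₖ = aₖqₖ₋₁ + qₖ₋₂:
  k=0: a=10, p=10, q=1
  k=1: a=2, p=21, q=2
  k=2: a=3, p=73, q=7
  k=3: a=5, p=386, q=37

386/37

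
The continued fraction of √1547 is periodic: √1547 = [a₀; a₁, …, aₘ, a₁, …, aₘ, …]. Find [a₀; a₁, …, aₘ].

a₀ = ⌊√1547⌋ = 39.

[39; 3, 78]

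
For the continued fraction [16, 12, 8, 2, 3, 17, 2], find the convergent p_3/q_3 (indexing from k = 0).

Using pₖ = aₖpₖ₋₁ + pₖ₋₂, qₖ = aₖqₖ₋₁ + qₖ₋₂ (with p₋₁=1, p₋₂=0, q₋₁=0, q₋₂=1):
  k=0: a=16, p=16, q=1
  k=1: a=12, p=193, q=12
  k=2: a=8, p=1560, q=97
  k=3: a=2, p=3313, q=206

3313/206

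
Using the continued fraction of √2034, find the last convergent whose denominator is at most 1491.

√2034 = [45; 10, 90, …] (period length 2).
Convergents:
  p_0/q_0 = 45/1
  p_1/q_1 = 451/10
  p_2/q_2 = 40635/901
  p_3/q_3 = 406801/9020
q_2 = 901 ≤ 1491 < 9020 = q_3, so the answer is 40635/901.

40635/901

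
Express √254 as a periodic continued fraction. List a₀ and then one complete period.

a₀ = ⌊√254⌋ = 15.
With m₀=0, d₀=1 and mₖ₊₁ = dₖaₖ − mₖ, dₖ₊₁ = (n − mₖ₊₁²)/dₖ, aₖ₊₁ = ⌊(a₀+mₖ₊₁)/dₖ₊₁⌋:
  k=1: m=15, d=29, a=1
  k=2: m=14, d=2, a=14
  k=3: m=14, d=29, a=1
  k=4: m=15, d=1, a=30
d=1 and a=2a₀=30 at k=4, so the next step gives (m, d) = (15, 29) again — its k=1 value — and the period has length 4.

[15; 1, 14, 1, 30]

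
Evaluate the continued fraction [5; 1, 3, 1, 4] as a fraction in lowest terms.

139/24

Fold from the inside: start with 4/1.
  1 + 1/4 = 5/4
  3 + 4/5 = 19/5
  1 + 5/19 = 24/19
  5 + 19/24 = 139/24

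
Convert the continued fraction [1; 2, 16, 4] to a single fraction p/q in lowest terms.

199/134

Fold from the inside: start with 4/1.
  16 + 1/4 = 65/4
  2 + 4/65 = 134/65
  1 + 65/134 = 199/134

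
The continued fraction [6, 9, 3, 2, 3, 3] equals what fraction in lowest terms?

4483/734

Using pₖ = aₖpₖ₋₁ + pₖ₋₂ and qₖ = aₖqₖ₋₁ + qₖ₋₂:
  k=0: a=6, p=6, q=1
  k=1: a=9, p=55, q=9
  k=2: a=3, p=171, q=28
  k=3: a=2, p=397, q=65
  k=4: a=3, p=1362, q=223
  k=5: a=3, p=4483, q=734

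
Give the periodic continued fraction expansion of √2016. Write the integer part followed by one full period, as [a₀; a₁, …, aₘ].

a₀ = ⌊√2016⌋ = 44.
With m₀=0, d₀=1 and mₖ₊₁ = dₖaₖ − mₖ, dₖ₊₁ = (n − mₖ₊₁²)/dₖ, aₖ₊₁ = ⌊(a₀+mₖ₊₁)/dₖ₊₁⌋:
  k=1: m=44, d=80, a=1
  k=2: m=36, d=9, a=8
  k=3: m=36, d=80, a=1
  k=4: m=44, d=1, a=88
d=1 and a=2a₀=88 at k=4, so the next step gives (m, d) = (44, 80) again — its k=1 value — and the period has length 4.

[44; 1, 8, 1, 88]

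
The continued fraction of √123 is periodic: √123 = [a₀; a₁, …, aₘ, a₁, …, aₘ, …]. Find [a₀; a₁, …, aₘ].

[11; 11, 22]

a₀ = ⌊√123⌋ = 11.
With m₀=0, d₀=1 and mₖ₊₁ = dₖaₖ − mₖ, dₖ₊₁ = (n − mₖ₊₁²)/dₖ, aₖ₊₁ = ⌊(a₀+mₖ₊₁)/dₖ₊₁⌋:
  k=1: m=11, d=2, a=11
  k=2: m=11, d=1, a=22
d=1 and a=2a₀=22 at k=2, so the next step gives (m, d) = (11, 2) again — its k=1 value — and the period has length 2.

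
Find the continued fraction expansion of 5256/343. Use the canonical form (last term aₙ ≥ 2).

[15; 3, 11, 10]

5256 = 15×343 + 111
343 = 3×111 + 10
111 = 11×10 + 1
10 = 10×1 + 0  (stop)
So 5256/343 = [15; 3, 11, 10].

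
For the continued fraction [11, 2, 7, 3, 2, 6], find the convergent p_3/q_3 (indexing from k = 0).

Using pₖ = aₖpₖ₋₁ + pₖ₋₂, qₖ = aₖqₖ₋₁ + qₖ₋₂ (with p₋₁=1, p₋₂=0, q₋₁=0, q₋₂=1):
  k=0: a=11, p=11, q=1
  k=1: a=2, p=23, q=2
  k=2: a=7, p=172, q=15
  k=3: a=3, p=539, q=47

539/47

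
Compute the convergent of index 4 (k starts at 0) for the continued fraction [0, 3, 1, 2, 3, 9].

Using pₖ = aₖpₖ₋₁ + pₖ₋₂, qₖ = aₖqₖ₋₁ + qₖ₋₂ (with p₋₁=1, p₋₂=0, q₋₁=0, q₋₂=1):
  k=0: a=0, p=0, q=1
  k=1: a=3, p=1, q=3
  k=2: a=1, p=1, q=4
  k=3: a=2, p=3, q=11
  k=4: a=3, p=10, q=37

10/37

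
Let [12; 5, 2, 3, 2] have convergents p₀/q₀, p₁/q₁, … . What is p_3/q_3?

463/38

Using pₖ = aₖpₖ₋₁ + pₖ₋₂, qₖ = aₖqₖ₋₁ + qₖ₋₂ (with p₋₁=1, p₋₂=0, q₋₁=0, q₋₂=1):
  k=0: a=12, p=12, q=1
  k=1: a=5, p=61, q=5
  k=2: a=2, p=134, q=11
  k=3: a=3, p=463, q=38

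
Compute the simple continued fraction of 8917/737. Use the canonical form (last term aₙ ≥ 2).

[12; 10, 10, 2, 3]

8917 = 12×737 + 73
737 = 10×73 + 7
73 = 10×7 + 3
7 = 2×3 + 1
3 = 3×1 + 0  (stop)
So 8917/737 = [12; 10, 10, 2, 3].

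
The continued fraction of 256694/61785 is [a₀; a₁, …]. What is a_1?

256694 = 4·61785 + 9554   →  a_0 = 4
61785 = 6·9554 + 4461   →  a_1 = 6

6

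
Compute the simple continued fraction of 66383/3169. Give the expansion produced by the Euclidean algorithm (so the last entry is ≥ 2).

66383 = 20·3169 + 3003
3169 = 1·3003 + 166
3003 = 18·166 + 15
166 = 11·15 + 1
15 = 15·1 + 0  (stop)
So 66383/3169 = [20; 1, 18, 11, 15].

[20; 1, 18, 11, 15]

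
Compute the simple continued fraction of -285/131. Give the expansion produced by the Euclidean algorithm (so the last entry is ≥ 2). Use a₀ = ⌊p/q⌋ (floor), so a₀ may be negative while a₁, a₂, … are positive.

[-3; 1, 4, 1, 2, 3, 2]

-285 = -3*131 + 108
131 = 1*108 + 23
108 = 4*23 + 16
23 = 1*16 + 7
16 = 2*7 + 2
7 = 3*2 + 1
2 = 2*1 + 0  (stop)
So -285/131 = [-3; 1, 4, 1, 2, 3, 2].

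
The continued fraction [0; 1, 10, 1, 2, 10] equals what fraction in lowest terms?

Fold from the inside: start with 10/1.
  2 + 1/10 = 21/10
  1 + 10/21 = 31/21
  10 + 21/31 = 331/31
  1 + 31/331 = 362/331
  0 + 331/362 = 331/362

331/362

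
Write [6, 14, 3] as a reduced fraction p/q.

261/43

Using pₖ = aₖpₖ₋₁ + pₖ₋₂ and qₖ = aₖqₖ₋₁ + qₖ₋₂:
  k=0: a=6, p=6, q=1
  k=1: a=14, p=85, q=14
  k=2: a=3, p=261, q=43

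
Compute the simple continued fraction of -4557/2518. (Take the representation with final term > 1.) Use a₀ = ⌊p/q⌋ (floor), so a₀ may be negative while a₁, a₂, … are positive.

[-2; 5, 3, 1, 8, 2, 6]

-4557 = -2*2518 + 479
2518 = 5*479 + 123
479 = 3*123 + 110
123 = 1*110 + 13
110 = 8*13 + 6
13 = 2*6 + 1
6 = 6*1 + 0  (stop)
So -4557/2518 = [-2; 5, 3, 1, 8, 2, 6].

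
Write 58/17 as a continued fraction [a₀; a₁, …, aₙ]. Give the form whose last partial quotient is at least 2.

[3; 2, 2, 3]

58 = 3×17 + 7
17 = 2×7 + 3
7 = 2×3 + 1
3 = 3×1 + 0  (stop)
So 58/17 = [3; 2, 2, 3].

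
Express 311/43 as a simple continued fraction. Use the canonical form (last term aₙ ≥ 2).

311 = 7*43 + 10
43 = 4*10 + 3
10 = 3*3 + 1
3 = 3*1 + 0  (stop)
So 311/43 = [7; 4, 3, 3].

[7; 4, 3, 3]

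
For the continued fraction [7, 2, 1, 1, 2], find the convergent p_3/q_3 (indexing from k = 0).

37/5

Using pₖ = aₖpₖ₋₁ + pₖ₋₂, qₖ = aₖqₖ₋₁ + qₖ₋₂ (with p₋₁=1, p₋₂=0, q₋₁=0, q₋₂=1):
  k=0: a=7, p=7, q=1
  k=1: a=2, p=15, q=2
  k=2: a=1, p=22, q=3
  k=3: a=1, p=37, q=5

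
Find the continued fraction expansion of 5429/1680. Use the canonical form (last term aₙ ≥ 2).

[3; 4, 3, 7, 3, 2, 2]

5429 = 3×1680 + 389
1680 = 4×389 + 124
389 = 3×124 + 17
124 = 7×17 + 5
17 = 3×5 + 2
5 = 2×2 + 1
2 = 2×1 + 0  (stop)
So 5429/1680 = [3; 4, 3, 7, 3, 2, 2].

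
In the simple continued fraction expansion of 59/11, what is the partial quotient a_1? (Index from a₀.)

59 = 5·11 + 4   →  a_0 = 5
11 = 2·4 + 3   →  a_1 = 2

2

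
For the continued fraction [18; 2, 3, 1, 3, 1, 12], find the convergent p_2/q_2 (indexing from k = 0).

Using pₖ = aₖpₖ₋₁ + pₖ₋₂, qₖ = aₖqₖ₋₁ + qₖ₋₂ (with p₋₁=1, p₋₂=0, q₋₁=0, q₋₂=1):
  k=0: a=18, p=18, q=1
  k=1: a=2, p=37, q=2
  k=2: a=3, p=129, q=7

129/7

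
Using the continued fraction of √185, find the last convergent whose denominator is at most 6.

68/5

√185 = [13; 1, 1, 1, 1, 26, …] (period length 5).
Convergents:
  p_0/q_0 = 13/1
  p_1/q_1 = 14/1
  p_2/q_2 = 27/2
  p_3/q_3 = 41/3
  p_4/q_4 = 68/5
  p_5/q_5 = 1809/133
q_4 = 5 ≤ 6 < 133 = q_5, so the answer is 68/5.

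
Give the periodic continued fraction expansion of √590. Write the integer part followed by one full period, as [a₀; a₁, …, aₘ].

a₀ = ⌊√590⌋ = 24.
With m₀=0, d₀=1 and mₖ₊₁ = dₖaₖ − mₖ, dₖ₊₁ = (n − mₖ₊₁²)/dₖ, aₖ₊₁ = ⌊(a₀+mₖ₊₁)/dₖ₊₁⌋:
  k=1: m=24, d=14, a=3
  k=2: m=18, d=19, a=2
  k=3: m=20, d=10, a=4
  k=4: m=20, d=19, a=2
  k=5: m=18, d=14, a=3
  k=6: m=24, d=1, a=48
d=1 and a=2a₀=48 at k=6, so the next step gives (m, d) = (24, 14) again — its k=1 value — and the period has length 6.

[24; 3, 2, 4, 2, 3, 48]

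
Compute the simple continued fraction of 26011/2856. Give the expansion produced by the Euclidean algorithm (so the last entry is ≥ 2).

26011 = 9·2856 + 307
2856 = 9·307 + 93
307 = 3·93 + 28
93 = 3·28 + 9
28 = 3·9 + 1
9 = 9·1 + 0  (stop)
So 26011/2856 = [9; 9, 3, 3, 3, 9].

[9; 9, 3, 3, 3, 9]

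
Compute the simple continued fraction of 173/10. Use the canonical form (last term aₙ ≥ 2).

173 = 17×10 + 3
10 = 3×3 + 1
3 = 3×1 + 0  (stop)
So 173/10 = [17; 3, 3].

[17; 3, 3]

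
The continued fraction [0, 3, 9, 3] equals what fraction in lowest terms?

28/87

Fold from the inside: start with 3/1.
  9 + 1/3 = 28/3
  3 + 3/28 = 87/28
  0 + 28/87 = 28/87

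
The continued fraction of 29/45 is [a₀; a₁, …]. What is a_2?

29 = 0·45 + 29   →  a_0 = 0
45 = 1·29 + 16   →  a_1 = 1
29 = 1·16 + 13   →  a_2 = 1

1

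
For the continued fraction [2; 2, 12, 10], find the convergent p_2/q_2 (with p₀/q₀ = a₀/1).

Using pₖ = aₖpₖ₋₁ + pₖ₋₂, qₖ = aₖqₖ₋₁ + qₖ₋₂ (with p₋₁=1, p₋₂=0, q₋₁=0, q₋₂=1):
  k=0: a=2, p=2, q=1
  k=1: a=2, p=5, q=2
  k=2: a=12, p=62, q=25

62/25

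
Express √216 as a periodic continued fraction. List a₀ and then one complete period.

a₀ = ⌊√216⌋ = 14.
With m₀=0, d₀=1 and mₖ₊₁ = dₖaₖ − mₖ, dₖ₊₁ = (n − mₖ₊₁²)/dₖ, aₖ₊₁ = ⌊(a₀+mₖ₊₁)/dₖ₊₁⌋:
  k=1: m=14, d=20, a=1
  k=2: m=6, d=9, a=2
  k=3: m=12, d=8, a=3
  k=4: m=12, d=9, a=2
  k=5: m=6, d=20, a=1
  k=6: m=14, d=1, a=28
d=1 and a=2a₀=28 at k=6, so the next step gives (m, d) = (14, 20) again — its k=1 value — and the period has length 6.

[14; 1, 2, 3, 2, 1, 28]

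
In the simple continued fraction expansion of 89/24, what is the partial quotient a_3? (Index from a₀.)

89 = 3·24 + 17   →  a_0 = 3
24 = 1·17 + 7   →  a_1 = 1
17 = 2·7 + 3   →  a_2 = 2
7 = 2·3 + 1   →  a_3 = 2

2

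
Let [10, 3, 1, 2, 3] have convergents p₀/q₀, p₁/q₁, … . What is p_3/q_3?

Using pₖ = aₖpₖ₋₁ + pₖ₋₂, qₖ = aₖqₖ₋₁ + qₖ₋₂ (with p₋₁=1, p₋₂=0, q₋₁=0, q₋₂=1):
  k=0: a=10, p=10, q=1
  k=1: a=3, p=31, q=3
  k=2: a=1, p=41, q=4
  k=3: a=2, p=113, q=11

113/11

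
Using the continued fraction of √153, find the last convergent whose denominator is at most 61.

√153 = [12; 2, 1, 2, 2, 2, 1, 2, 24, …] (period length 8).
Convergents:
  p_0/q_0 = 12/1
  p_1/q_1 = 25/2
  p_2/q_2 = 37/3
  p_3/q_3 = 99/8
  p_4/q_4 = 235/19
  p_5/q_5 = 569/46
  p_6/q_6 = 804/65
q_5 = 46 ≤ 61 < 65 = q_6, so the answer is 569/46.

569/46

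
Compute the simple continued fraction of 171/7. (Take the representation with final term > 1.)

171 = 24*7 + 3
7 = 2*3 + 1
3 = 3*1 + 0  (stop)
So 171/7 = [24; 2, 3].

[24; 2, 3]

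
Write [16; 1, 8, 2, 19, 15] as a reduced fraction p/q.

94086/5569

Fold from the inside: start with 15/1.
  19 + 1/15 = 286/15
  2 + 15/286 = 587/286
  8 + 286/587 = 4982/587
  1 + 587/4982 = 5569/4982
  16 + 4982/5569 = 94086/5569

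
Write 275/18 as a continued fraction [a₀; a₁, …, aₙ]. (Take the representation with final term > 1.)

[15; 3, 1, 1, 2]

275 = 15×18 + 5
18 = 3×5 + 3
5 = 1×3 + 2
3 = 1×2 + 1
2 = 2×1 + 0  (stop)
So 275/18 = [15; 3, 1, 1, 2].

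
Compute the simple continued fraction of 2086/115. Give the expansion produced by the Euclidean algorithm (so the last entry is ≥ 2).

2086 = 18*115 + 16
115 = 7*16 + 3
16 = 5*3 + 1
3 = 3*1 + 0  (stop)
So 2086/115 = [18; 7, 5, 3].

[18; 7, 5, 3]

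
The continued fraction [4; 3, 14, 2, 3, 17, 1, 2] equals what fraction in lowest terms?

Using pₖ = aₖpₖ₋₁ + pₖ₋₂ and qₖ = aₖqₖ₋₁ + qₖ₋₂:
  k=0: a=4, p=4, q=1
  k=1: a=3, p=13, q=3
  k=2: a=14, p=186, q=43
  k=3: a=2, p=385, q=89
  k=4: a=3, p=1341, q=310
  k=5: a=17, p=23182, q=5359
  k=6: a=1, p=24523, q=5669
  k=7: a=2, p=72228, q=16697

72228/16697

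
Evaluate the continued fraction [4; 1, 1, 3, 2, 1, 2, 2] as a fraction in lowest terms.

Fold from the inside: start with 2/1.
  2 + 1/2 = 5/2
  1 + 2/5 = 7/5
  2 + 5/7 = 19/7
  3 + 7/19 = 64/19
  1 + 19/64 = 83/64
  1 + 64/83 = 147/83
  4 + 83/147 = 671/147

671/147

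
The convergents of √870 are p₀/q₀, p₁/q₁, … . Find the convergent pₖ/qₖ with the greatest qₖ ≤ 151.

3451/117

√870 = [29; 2, 58, …] (period length 2).
Convergents:
  p_0/q_0 = 29/1
  p_1/q_1 = 59/2
  p_2/q_2 = 3451/117
  p_3/q_3 = 6961/236
q_2 = 117 ≤ 151 < 236 = q_3, so the answer is 3451/117.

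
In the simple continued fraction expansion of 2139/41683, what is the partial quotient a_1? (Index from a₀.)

2139 = 0·41683 + 2139   →  a_0 = 0
41683 = 19·2139 + 1042   →  a_1 = 19

19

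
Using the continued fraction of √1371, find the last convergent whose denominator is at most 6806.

√1371 = [37; 37, 74, …] (period length 2).
Convergents:
  p_0/q_0 = 37/1
  p_1/q_1 = 1370/37
  p_2/q_2 = 101417/2739
  p_3/q_3 = 3753799/101380
q_2 = 2739 ≤ 6806 < 101380 = q_3, so the answer is 101417/2739.

101417/2739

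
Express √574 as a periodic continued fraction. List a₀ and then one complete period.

[23; 1, 22, 1, 46]

a₀ = ⌊√574⌋ = 23.
With m₀=0, d₀=1 and mₖ₊₁ = dₖaₖ − mₖ, dₖ₊₁ = (n − mₖ₊₁²)/dₖ, aₖ₊₁ = ⌊(a₀+mₖ₊₁)/dₖ₊₁⌋:
  k=1: m=23, d=45, a=1
  k=2: m=22, d=2, a=22
  k=3: m=22, d=45, a=1
  k=4: m=23, d=1, a=46
d=1 and a=2a₀=46 at k=4, so the next step gives (m, d) = (23, 45) again — its k=1 value — and the period has length 4.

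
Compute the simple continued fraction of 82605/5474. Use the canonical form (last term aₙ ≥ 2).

82605 = 15*5474 + 495
5474 = 11*495 + 29
495 = 17*29 + 2
29 = 14*2 + 1
2 = 2*1 + 0  (stop)
So 82605/5474 = [15; 11, 17, 14, 2].

[15; 11, 17, 14, 2]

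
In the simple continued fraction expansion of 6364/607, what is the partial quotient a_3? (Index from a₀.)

6364 = 10·607 + 294   →  a_0 = 10
607 = 2·294 + 19   →  a_1 = 2
294 = 15·19 + 9   →  a_2 = 15
19 = 2·9 + 1   →  a_3 = 2

2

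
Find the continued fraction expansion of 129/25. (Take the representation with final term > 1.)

[5; 6, 4]

129 = 5*25 + 4
25 = 6*4 + 1
4 = 4*1 + 0  (stop)
So 129/25 = [5; 6, 4].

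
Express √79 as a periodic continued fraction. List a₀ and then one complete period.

[8; 1, 7, 1, 16]

a₀ = ⌊√79⌋ = 8.
With m₀=0, d₀=1 and mₖ₊₁ = dₖaₖ − mₖ, dₖ₊₁ = (n − mₖ₊₁²)/dₖ, aₖ₊₁ = ⌊(a₀+mₖ₊₁)/dₖ₊₁⌋:
  k=1: m=8, d=15, a=1
  k=2: m=7, d=2, a=7
  k=3: m=7, d=15, a=1
  k=4: m=8, d=1, a=16
d=1 and a=2a₀=16 at k=4, so the next step gives (m, d) = (8, 15) again — its k=1 value — and the period has length 4.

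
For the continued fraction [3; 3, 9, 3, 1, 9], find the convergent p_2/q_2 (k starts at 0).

Using pₖ = aₖpₖ₋₁ + pₖ₋₂, qₖ = aₖqₖ₋₁ + qₖ₋₂ (with p₋₁=1, p₋₂=0, q₋₁=0, q₋₂=1):
  k=0: a=3, p=3, q=1
  k=1: a=3, p=10, q=3
  k=2: a=9, p=93, q=28

93/28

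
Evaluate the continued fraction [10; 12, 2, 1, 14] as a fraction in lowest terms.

5474/543

Using pₖ = aₖpₖ₋₁ + pₖ₋₂ and qₖ = aₖqₖ₋₁ + qₖ₋₂:
  k=0: a=10, p=10, q=1
  k=1: a=12, p=121, q=12
  k=2: a=2, p=252, q=25
  k=3: a=1, p=373, q=37
  k=4: a=14, p=5474, q=543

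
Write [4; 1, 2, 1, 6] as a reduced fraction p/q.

128/27

Using pₖ = aₖpₖ₋₁ + pₖ₋₂ and qₖ = aₖqₖ₋₁ + qₖ₋₂:
  k=0: a=4, p=4, q=1
  k=1: a=1, p=5, q=1
  k=2: a=2, p=14, q=3
  k=3: a=1, p=19, q=4
  k=4: a=6, p=128, q=27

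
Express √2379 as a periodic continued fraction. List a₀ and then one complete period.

[48; 1, 3, 2, 3, 1, 96]

a₀ = ⌊√2379⌋ = 48.
With m₀=0, d₀=1 and mₖ₊₁ = dₖaₖ − mₖ, dₖ₊₁ = (n − mₖ₊₁²)/dₖ, aₖ₊₁ = ⌊(a₀+mₖ₊₁)/dₖ₊₁⌋:
  k=1: m=48, d=75, a=1
  k=2: m=27, d=22, a=3
  k=3: m=39, d=39, a=2
  k=4: m=39, d=22, a=3
  k=5: m=27, d=75, a=1
  k=6: m=48, d=1, a=96
d=1 and a=2a₀=96 at k=6, so the next step gives (m, d) = (48, 75) again — its k=1 value — and the period has length 6.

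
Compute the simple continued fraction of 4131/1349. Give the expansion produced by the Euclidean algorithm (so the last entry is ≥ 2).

4131 = 3×1349 + 84
1349 = 16×84 + 5
84 = 16×5 + 4
5 = 1×4 + 1
4 = 4×1 + 0  (stop)
So 4131/1349 = [3; 16, 16, 1, 4].

[3; 16, 16, 1, 4]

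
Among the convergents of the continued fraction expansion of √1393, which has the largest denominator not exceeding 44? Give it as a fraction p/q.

√1393 = [37; 3, 10, 3, 74, …] (period length 4).
Convergents:
  p_0/q_0 = 37/1
  p_1/q_1 = 112/3
  p_2/q_2 = 1157/31
  p_3/q_3 = 3583/96
q_2 = 31 ≤ 44 < 96 = q_3, so the answer is 1157/31.

1157/31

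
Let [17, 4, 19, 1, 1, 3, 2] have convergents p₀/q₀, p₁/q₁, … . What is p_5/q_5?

Using pₖ = aₖpₖ₋₁ + pₖ₋₂, qₖ = aₖqₖ₋₁ + qₖ₋₂ (with p₋₁=1, p₋₂=0, q₋₁=0, q₋₂=1):
  k=0: a=17, p=17, q=1
  k=1: a=4, p=69, q=4
  k=2: a=19, p=1328, q=77
  k=3: a=1, p=1397, q=81
  k=4: a=1, p=2725, q=158
  k=5: a=3, p=9572, q=555

9572/555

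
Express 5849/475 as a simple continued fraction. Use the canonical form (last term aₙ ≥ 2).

[12; 3, 5, 3, 9]

5849 = 12·475 + 149
475 = 3·149 + 28
149 = 5·28 + 9
28 = 3·9 + 1
9 = 9·1 + 0  (stop)
So 5849/475 = [12; 3, 5, 3, 9].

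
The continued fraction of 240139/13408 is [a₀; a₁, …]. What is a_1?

240139 = 17·13408 + 12203   →  a_0 = 17
13408 = 1·12203 + 1205   →  a_1 = 1

1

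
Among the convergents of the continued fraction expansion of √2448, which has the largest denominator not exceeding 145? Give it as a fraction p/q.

2177/44

√2448 = [49; 2, 10, 2, 98, …] (period length 4).
Convergents:
  p_0/q_0 = 49/1
  p_1/q_1 = 99/2
  p_2/q_2 = 1039/21
  p_3/q_3 = 2177/44
  p_4/q_4 = 214385/4333
q_3 = 44 ≤ 145 < 4333 = q_4, so the answer is 2177/44.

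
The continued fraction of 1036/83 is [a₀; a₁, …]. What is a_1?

2

1036 = 12·83 + 40   →  a_0 = 12
83 = 2·40 + 3   →  a_1 = 2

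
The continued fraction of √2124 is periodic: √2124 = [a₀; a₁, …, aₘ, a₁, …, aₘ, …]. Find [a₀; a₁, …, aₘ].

[46; 11, 1, 1, 22, 1, 1, 11, 92]

a₀ = ⌊√2124⌋ = 46.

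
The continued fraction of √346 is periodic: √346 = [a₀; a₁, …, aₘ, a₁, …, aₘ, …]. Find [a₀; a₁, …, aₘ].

a₀ = ⌊√346⌋ = 18.
With m₀=0, d₀=1 and mₖ₊₁ = dₖaₖ − mₖ, dₖ₊₁ = (n − mₖ₊₁²)/dₖ, aₖ₊₁ = ⌊(a₀+mₖ₊₁)/dₖ₊₁⌋:
  k=1: m=18, d=22, a=1
  k=2: m=4, d=15, a=1
  k=3: m=11, d=15, a=1
  k=4: m=4, d=22, a=1
  k=5: m=18, d=1, a=36
d=1 and a=2a₀=36 at k=5, so the next step gives (m, d) = (18, 22) again — its k=1 value — and the period has length 5.

[18; 1, 1, 1, 1, 36]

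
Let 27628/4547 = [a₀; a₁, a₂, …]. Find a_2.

27628 = 6·4547 + 346   →  a_0 = 6
4547 = 13·346 + 49   →  a_1 = 13
346 = 7·49 + 3   →  a_2 = 7

7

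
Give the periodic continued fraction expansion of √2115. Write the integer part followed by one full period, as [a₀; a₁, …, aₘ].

[45; 1, 90]

a₀ = ⌊√2115⌋ = 45.
With m₀=0, d₀=1 and mₖ₊₁ = dₖaₖ − mₖ, dₖ₊₁ = (n − mₖ₊₁²)/dₖ, aₖ₊₁ = ⌊(a₀+mₖ₊₁)/dₖ₊₁⌋:
  k=1: m=45, d=90, a=1
  k=2: m=45, d=1, a=90
d=1 and a=2a₀=90 at k=2, so the next step gives (m, d) = (45, 90) again — its k=1 value — and the period has length 2.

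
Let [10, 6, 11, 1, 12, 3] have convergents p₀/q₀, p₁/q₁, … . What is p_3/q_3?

Using pₖ = aₖpₖ₋₁ + pₖ₋₂, qₖ = aₖqₖ₋₁ + qₖ₋₂ (with p₋₁=1, p₋₂=0, q₋₁=0, q₋₂=1):
  k=0: a=10, p=10, q=1
  k=1: a=6, p=61, q=6
  k=2: a=11, p=681, q=67
  k=3: a=1, p=742, q=73

742/73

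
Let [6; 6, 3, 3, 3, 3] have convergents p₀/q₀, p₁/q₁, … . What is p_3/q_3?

Using pₖ = aₖpₖ₋₁ + pₖ₋₂, qₖ = aₖqₖ₋₁ + qₖ₋₂ (with p₋₁=1, p₋₂=0, q₋₁=0, q₋₂=1):
  k=0: a=6, p=6, q=1
  k=1: a=6, p=37, q=6
  k=2: a=3, p=117, q=19
  k=3: a=3, p=388, q=63

388/63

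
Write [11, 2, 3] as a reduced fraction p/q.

Fold from the inside: start with 3/1.
  2 + 1/3 = 7/3
  11 + 3/7 = 80/7

80/7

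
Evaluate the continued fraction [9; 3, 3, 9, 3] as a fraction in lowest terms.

2688/289

Using pₖ = aₖpₖ₋₁ + pₖ₋₂ and qₖ = aₖqₖ₋₁ + qₖ₋₂:
  k=0: a=9, p=9, q=1
  k=1: a=3, p=28, q=3
  k=2: a=3, p=93, q=10
  k=3: a=9, p=865, q=93
  k=4: a=3, p=2688, q=289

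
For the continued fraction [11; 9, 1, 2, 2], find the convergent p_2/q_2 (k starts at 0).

111/10

Using pₖ = aₖpₖ₋₁ + pₖ₋₂, qₖ = aₖqₖ₋₁ + qₖ₋₂ (with p₋₁=1, p₋₂=0, q₋₁=0, q₋₂=1):
  k=0: a=11, p=11, q=1
  k=1: a=9, p=100, q=9
  k=2: a=1, p=111, q=10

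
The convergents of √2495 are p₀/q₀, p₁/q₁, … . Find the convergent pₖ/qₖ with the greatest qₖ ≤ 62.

√2495 = [49; 1, 18, 1, 98, …] (period length 4).
Convergents:
  p_0/q_0 = 49/1
  p_1/q_1 = 50/1
  p_2/q_2 = 949/19
  p_3/q_3 = 999/20
  p_4/q_4 = 98851/1979
q_3 = 20 ≤ 62 < 1979 = q_4, so the answer is 999/20.

999/20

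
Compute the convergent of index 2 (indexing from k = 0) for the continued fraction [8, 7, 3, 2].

179/22

Using pₖ = aₖpₖ₋₁ + pₖ₋₂, qₖ = aₖqₖ₋₁ + qₖ₋₂ (with p₋₁=1, p₋₂=0, q₋₁=0, q₋₂=1):
  k=0: a=8, p=8, q=1
  k=1: a=7, p=57, q=7
  k=2: a=3, p=179, q=22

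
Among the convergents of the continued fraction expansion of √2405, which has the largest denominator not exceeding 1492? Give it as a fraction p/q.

58898/1201

√2405 = [49; 24, 1, 1, 24, 98, …] (period length 5).
Convergents:
  p_0/q_0 = 49/1
  p_1/q_1 = 1177/24
  p_2/q_2 = 1226/25
  p_3/q_3 = 2403/49
  p_4/q_4 = 58898/1201
  p_5/q_5 = 5774407/117747
q_4 = 1201 ≤ 1492 < 117747 = q_5, so the answer is 58898/1201.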